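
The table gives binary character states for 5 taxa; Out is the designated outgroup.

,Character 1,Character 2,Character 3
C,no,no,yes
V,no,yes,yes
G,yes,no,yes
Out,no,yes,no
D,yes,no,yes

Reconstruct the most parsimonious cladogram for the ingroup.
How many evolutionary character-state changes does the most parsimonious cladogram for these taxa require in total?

Character polarity is set by the outgroup: the derived state is whichever differs from the outgroup's state, so for Character 2 the derived state is 'no', and for the remaining characters it is 'yes'.
Only D and G show the derived state 'yes' for Character 1, supporting them as a clade.
Character 2: derived state 'no' in C, D, and G only — synapomorphy for {C, D, G}.
Character 3 (derived state 'yes') is shared by all ingroup taxa — unites the whole ingroup.
Most parsimonious ingroup topology: (((D,G),C),V).
Changes per character on this tree: Character 1: 1; Character 2: 1; Character 3: 1.
Total = 3.

3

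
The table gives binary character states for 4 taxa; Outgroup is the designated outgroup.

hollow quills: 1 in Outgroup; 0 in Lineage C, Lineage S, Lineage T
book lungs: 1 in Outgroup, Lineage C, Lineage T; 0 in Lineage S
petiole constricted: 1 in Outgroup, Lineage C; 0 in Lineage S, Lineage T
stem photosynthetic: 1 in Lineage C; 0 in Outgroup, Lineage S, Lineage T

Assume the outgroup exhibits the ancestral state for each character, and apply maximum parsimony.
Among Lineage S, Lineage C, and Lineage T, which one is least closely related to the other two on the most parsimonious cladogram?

Character polarity is set by the outgroup: the derived state is whichever differs from the outgroup's state, so for hollow quills, book lungs, petiole constricted the derived state is '0', and for the remaining characters it is '1'.
All ingroup taxa share the derived state '0' for hollow quills; it defines the ingroup but does not resolve relationships within it.
book lungs: derived state '0' in Lineage S only — an autapomorphy, so it tells us nothing about relationships among taxa.
petiole constricted (derived state '0') is shared by Lineage S and Lineage T — a synapomorphy uniting that clade.
stem photosynthetic (derived state '1') is unique to Lineage C (autapomorphy; uninformative for grouping).
Most parsimonious ingroup topology: (Lineage C,(Lineage S,Lineage T)).
Lineage S and Lineage T share a more recent common ancestor with each other than either does with Lineage C, so Lineage C is the least closely related of the three.

Lineage C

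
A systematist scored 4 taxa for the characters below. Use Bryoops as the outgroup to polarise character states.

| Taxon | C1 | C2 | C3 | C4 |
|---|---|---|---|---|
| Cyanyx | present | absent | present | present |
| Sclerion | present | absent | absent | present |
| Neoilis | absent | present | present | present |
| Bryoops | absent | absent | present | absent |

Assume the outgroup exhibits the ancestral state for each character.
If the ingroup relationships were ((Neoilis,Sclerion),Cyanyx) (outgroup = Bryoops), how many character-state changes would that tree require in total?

5

Map each character onto ((Neoilis,Sclerion),Cyanyx) (rooted by Bryoops) and count the minimum state changes it requires (Fitch parsimony):
C1: 2; C2: 1; C3: 1; C4: 1.
Total tree length = 5.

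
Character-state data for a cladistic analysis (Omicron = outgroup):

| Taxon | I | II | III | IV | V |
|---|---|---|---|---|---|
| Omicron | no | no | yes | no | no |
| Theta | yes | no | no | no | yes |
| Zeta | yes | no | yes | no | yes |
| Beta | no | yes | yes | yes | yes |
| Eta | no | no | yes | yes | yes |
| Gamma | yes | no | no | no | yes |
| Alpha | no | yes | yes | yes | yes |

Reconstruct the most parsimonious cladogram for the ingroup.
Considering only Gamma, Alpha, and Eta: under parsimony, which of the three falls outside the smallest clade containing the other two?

Character polarity is set by the outgroup: the derived state is whichever differs from the outgroup's state, so for III the derived state is 'no', and for the remaining characters it is 'yes'.
I (derived state 'yes') is shared by Gamma, Theta, and Zeta — a synapomorphy uniting that clade.
II (derived state 'yes') is shared by Alpha and Beta — a synapomorphy uniting that clade.
III: derived state 'no' in Gamma and Theta only — synapomorphy for {Gamma, Theta}.
Only Alpha, Beta, and Eta show the derived state 'yes' for IV, supporting them as a clade.
V (derived state 'yes') is shared by all ingroup taxa — unites the whole ingroup.
Most parsimonious ingroup topology: (((Theta,Gamma),Zeta),((Beta,Alpha),Eta)).
Alpha and Eta share a more recent common ancestor with each other than either does with Gamma, so Gamma is the least closely related of the three.

Gamma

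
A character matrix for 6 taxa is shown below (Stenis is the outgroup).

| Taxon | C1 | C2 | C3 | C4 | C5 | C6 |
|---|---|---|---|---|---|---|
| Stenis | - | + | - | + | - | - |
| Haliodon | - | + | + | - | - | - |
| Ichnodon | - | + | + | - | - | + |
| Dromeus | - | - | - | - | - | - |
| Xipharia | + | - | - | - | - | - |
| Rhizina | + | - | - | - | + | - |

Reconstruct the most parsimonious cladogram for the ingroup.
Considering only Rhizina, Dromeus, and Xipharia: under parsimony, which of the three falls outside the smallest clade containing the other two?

Dromeus

Character polarity is set by the outgroup: the derived state is whichever differs from the outgroup's state, so for C2, C4 the derived state is '-', and for the remaining characters it is '+'.
Only Rhizina and Xipharia show the derived state '+' for C1, supporting them as a clade.
C2: derived state '-' in Dromeus, Rhizina, and Xipharia only — synapomorphy for {Dromeus, Rhizina, Xipharia}.
C3: derived state '+' in Haliodon and Ichnodon only — synapomorphy for {Haliodon, Ichnodon}.
C4 (derived state '-') is shared by all ingroup taxa — unites the whole ingroup.
C5 (derived state '+') is unique to Rhizina (autapomorphy; uninformative for grouping).
C6 (derived state '+') is unique to Ichnodon (autapomorphy; uninformative for grouping).
Most parsimonious ingroup topology: ((Haliodon,Ichnodon),(Dromeus,(Xipharia,Rhizina))).
Rhizina and Xipharia share a more recent common ancestor with each other than either does with Dromeus, so Dromeus is the least closely related of the three.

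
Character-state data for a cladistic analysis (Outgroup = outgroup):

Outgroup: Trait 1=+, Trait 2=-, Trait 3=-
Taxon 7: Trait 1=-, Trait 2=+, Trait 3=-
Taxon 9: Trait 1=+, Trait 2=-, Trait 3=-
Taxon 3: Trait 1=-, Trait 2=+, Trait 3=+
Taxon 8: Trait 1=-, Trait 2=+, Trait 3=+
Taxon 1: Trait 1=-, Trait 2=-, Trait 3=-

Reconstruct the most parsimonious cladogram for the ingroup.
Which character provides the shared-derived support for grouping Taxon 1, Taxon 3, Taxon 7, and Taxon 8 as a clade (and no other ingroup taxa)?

Trait 1

Character polarity is set by the outgroup: the derived state is whichever differs from the outgroup's state, so for Trait 1 the derived state is '-', and for the remaining characters it is '+'.
Trait 1 (derived state '-') is shared by Taxon 1, Taxon 3, Taxon 7, and Taxon 8 — a synapomorphy uniting that clade.
Trait 2 (derived state '+') is shared by Taxon 3, Taxon 7, and Taxon 8 — a synapomorphy uniting that clade.
Trait 3 (derived state '+') is shared by Taxon 3 and Taxon 8 — a synapomorphy uniting that clade.
Most parsimonious ingroup topology: (((Taxon 7,(Taxon 3,Taxon 8)),Taxon 1),Taxon 9).
The clade {Taxon 1, Taxon 3, Taxon 7, Taxon 8} is supported by Trait 1: its derived state '-' occurs in exactly those taxa and in no other taxon (including the outgroup).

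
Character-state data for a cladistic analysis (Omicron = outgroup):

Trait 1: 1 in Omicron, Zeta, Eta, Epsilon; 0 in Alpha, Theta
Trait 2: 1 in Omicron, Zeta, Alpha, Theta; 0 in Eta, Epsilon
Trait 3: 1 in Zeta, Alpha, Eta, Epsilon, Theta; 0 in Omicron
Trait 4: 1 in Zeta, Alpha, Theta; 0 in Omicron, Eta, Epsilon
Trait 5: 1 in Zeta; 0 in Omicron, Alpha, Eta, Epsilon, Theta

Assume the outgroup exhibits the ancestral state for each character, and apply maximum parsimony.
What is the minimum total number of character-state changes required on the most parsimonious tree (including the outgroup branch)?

5

Character polarity is set by the outgroup: the derived state is whichever differs from the outgroup's state, so for Trait 1, Trait 2 the derived state is '0', and for the remaining characters it is '1'.
Trait 1: derived state '0' in Alpha and Theta only — synapomorphy for {Alpha, Theta}.
Trait 2 (derived state '0') is shared by Epsilon and Eta — a synapomorphy uniting that clade.
All ingroup taxa share the derived state '1' for Trait 3; it defines the ingroup but does not resolve relationships within it.
Only Alpha, Theta, and Zeta show the derived state '1' for Trait 4, supporting them as a clade.
Trait 5: derived state '1' in Zeta only — an autapomorphy, so it tells us nothing about relationships among taxa.
Most parsimonious ingroup topology: ((Zeta,(Alpha,Theta)),(Eta,Epsilon)).
Changes per character on this tree: Trait 1: 1; Trait 2: 1; Trait 3: 1; Trait 4: 1; Trait 5: 1.
Total = 5.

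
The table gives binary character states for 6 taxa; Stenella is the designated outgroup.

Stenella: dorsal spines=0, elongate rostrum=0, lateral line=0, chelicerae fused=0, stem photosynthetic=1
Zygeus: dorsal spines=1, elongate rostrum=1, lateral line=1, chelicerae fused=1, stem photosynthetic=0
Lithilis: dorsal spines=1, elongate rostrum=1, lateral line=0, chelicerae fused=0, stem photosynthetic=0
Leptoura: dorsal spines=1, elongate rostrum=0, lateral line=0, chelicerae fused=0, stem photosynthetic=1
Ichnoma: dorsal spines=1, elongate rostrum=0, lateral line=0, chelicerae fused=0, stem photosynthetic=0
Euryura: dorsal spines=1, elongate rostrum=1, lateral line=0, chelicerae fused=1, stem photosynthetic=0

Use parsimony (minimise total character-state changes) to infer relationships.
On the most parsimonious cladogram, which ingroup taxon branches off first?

Character polarity is set by the outgroup: the derived state is whichever differs from the outgroup's state, so for stem photosynthetic the derived state is '0', and for the remaining characters it is '1'.
dorsal spines (derived state '1') is shared by all ingroup taxa — unites the whole ingroup.
Only Euryura, Lithilis, and Zygeus show the derived state '1' for elongate rostrum, supporting them as a clade.
lateral line: derived state '1' in Zygeus only — an autapomorphy, so it tells us nothing about relationships among taxa.
chelicerae fused (derived state '1') is shared by Euryura and Zygeus — a synapomorphy uniting that clade.
Only Euryura, Ichnoma, Lithilis, and Zygeus show the derived state '0' for stem photosynthetic, supporting them as a clade.
Most parsimonious ingroup topology: ((((Zygeus,Euryura),Lithilis),Ichnoma),Leptoura).
Leptoura is sister to the clade containing all other ingroup taxa, so it is the earliest-diverging (most basal) ingroup lineage.

Leptoura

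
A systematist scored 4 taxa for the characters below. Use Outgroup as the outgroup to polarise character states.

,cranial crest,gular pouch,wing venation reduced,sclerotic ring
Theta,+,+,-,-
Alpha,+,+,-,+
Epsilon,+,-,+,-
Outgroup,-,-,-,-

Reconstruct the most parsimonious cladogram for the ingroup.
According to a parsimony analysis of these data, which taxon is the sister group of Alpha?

The outgroup has state '-' for every character, so '+' is the derived state throughout.
All ingroup taxa share the derived state '+' for cranial crest; it defines the ingroup but does not resolve relationships within it.
gular pouch: derived state '+' in Alpha and Theta only — synapomorphy for {Alpha, Theta}.
wing venation reduced: derived state '+' in Epsilon only — an autapomorphy, so it tells us nothing about relationships among taxa.
sclerotic ring (derived state '+') is unique to Alpha (autapomorphy; uninformative for grouping).
Most parsimonious ingroup topology: (Epsilon,(Theta,Alpha)).
Alpha and Theta form a cherry on this tree, so they are sister taxa.

Theta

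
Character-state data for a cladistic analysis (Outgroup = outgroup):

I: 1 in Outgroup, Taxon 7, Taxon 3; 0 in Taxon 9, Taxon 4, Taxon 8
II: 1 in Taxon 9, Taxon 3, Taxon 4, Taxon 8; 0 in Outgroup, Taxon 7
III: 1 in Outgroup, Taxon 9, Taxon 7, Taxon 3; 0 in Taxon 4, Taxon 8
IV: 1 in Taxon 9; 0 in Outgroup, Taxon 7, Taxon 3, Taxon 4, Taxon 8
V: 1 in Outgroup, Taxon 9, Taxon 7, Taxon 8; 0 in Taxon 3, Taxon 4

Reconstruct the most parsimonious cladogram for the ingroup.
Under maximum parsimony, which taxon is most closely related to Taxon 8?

Character polarity is set by the outgroup: the derived state is whichever differs from the outgroup's state, so for I, III, V the derived state is '0', and for the remaining characters it is '1'.
Only Taxon 4, Taxon 8, and Taxon 9 show the derived state '0' for I, supporting them as a clade.
Only Taxon 3, Taxon 4, Taxon 8, and Taxon 9 show the derived state '1' for II, supporting them as a clade.
III (derived state '0') is shared by Taxon 4 and Taxon 8 — a synapomorphy uniting that clade.
IV (derived state '1') is unique to Taxon 9 (autapomorphy; uninformative for grouping).
V (state '0') occurs in Taxon 3 and Taxon 4 but conflicts with the nesting implied by the other characters — most parsimoniously interpreted as homoplasy.
Most parsimonious ingroup topology: (((Taxon 9,(Taxon 4,Taxon 8)),Taxon 3),Taxon 7).
Taxon 8 and Taxon 4 form a cherry on this tree, so they are sister taxa.

Taxon 4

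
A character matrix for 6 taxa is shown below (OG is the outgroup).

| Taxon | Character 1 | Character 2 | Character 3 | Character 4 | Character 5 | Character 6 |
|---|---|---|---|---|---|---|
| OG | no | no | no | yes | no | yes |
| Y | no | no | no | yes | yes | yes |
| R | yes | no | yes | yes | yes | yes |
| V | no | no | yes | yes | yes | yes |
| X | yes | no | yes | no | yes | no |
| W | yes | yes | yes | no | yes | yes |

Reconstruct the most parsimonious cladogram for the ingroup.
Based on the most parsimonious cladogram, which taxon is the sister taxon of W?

X

Character polarity is set by the outgroup: the derived state is whichever differs from the outgroup's state, so for Character 4, Character 6 the derived state is 'no', and for the remaining characters it is 'yes'.
Character 1: derived state 'yes' in R, W, and X only — synapomorphy for {R, W, X}.
Character 2 (derived state 'yes') is unique to W (autapomorphy; uninformative for grouping).
Character 3: derived state 'yes' in R, V, W, and X only — synapomorphy for {R, V, W, X}.
Only W and X show the derived state 'no' for Character 4, supporting them as a clade.
All ingroup taxa share the derived state 'yes' for Character 5; it defines the ingroup but does not resolve relationships within it.
Character 6: derived state 'no' in X only — an autapomorphy, so it tells us nothing about relationships among taxa.
Most parsimonious ingroup topology: (Y,((R,(X,W)),V)).
W and X form a cherry on this tree, so they are sister taxa.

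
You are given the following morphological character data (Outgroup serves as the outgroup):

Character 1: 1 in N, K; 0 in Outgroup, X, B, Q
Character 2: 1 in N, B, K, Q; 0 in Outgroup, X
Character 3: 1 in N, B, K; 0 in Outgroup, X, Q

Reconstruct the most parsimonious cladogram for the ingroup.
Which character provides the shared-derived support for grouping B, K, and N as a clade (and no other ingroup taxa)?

Character 3

The outgroup has state '0' for every character, so '1' is the derived state throughout.
Character 1 (derived state '1') is shared by K and N — a synapomorphy uniting that clade.
Character 2: derived state '1' in B, K, N, and Q only — synapomorphy for {B, K, N, Q}.
Character 3 (derived state '1') is shared by B, K, and N — a synapomorphy uniting that clade.
Most parsimonious ingroup topology: (X,(((N,K),B),Q)).
The clade {B, K, N} is supported by Character 3: its derived state '1' occurs in exactly those taxa and in no other taxon (including the outgroup).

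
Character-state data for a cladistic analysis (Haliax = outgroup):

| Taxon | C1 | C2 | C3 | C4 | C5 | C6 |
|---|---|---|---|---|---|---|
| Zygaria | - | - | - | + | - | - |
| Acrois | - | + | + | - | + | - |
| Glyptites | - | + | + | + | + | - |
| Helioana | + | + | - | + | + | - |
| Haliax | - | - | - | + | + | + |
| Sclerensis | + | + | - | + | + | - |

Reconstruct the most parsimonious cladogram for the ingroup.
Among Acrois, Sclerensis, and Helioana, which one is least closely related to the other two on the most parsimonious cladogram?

Acrois

Character polarity is set by the outgroup: the derived state is whichever differs from the outgroup's state, so for C4, C5, C6 the derived state is '-', and for the remaining characters it is '+'.
C1 (derived state '+') is shared by Helioana and Sclerensis — a synapomorphy uniting that clade.
C2 (derived state '+') is shared by Acrois, Glyptites, Helioana, and Sclerensis — a synapomorphy uniting that clade.
C3 (derived state '+') is shared by Acrois and Glyptites — a synapomorphy uniting that clade.
C4 (derived state '-') is unique to Acrois (autapomorphy; uninformative for grouping).
C5: derived state '-' in Zygaria only — an autapomorphy, so it tells us nothing about relationships among taxa.
All ingroup taxa share the derived state '-' for C6; it defines the ingroup but does not resolve relationships within it.
Most parsimonious ingroup topology: (Zygaria,((Acrois,Glyptites),(Helioana,Sclerensis))).
Helioana and Sclerensis share a more recent common ancestor with each other than either does with Acrois, so Acrois is the least closely related of the three.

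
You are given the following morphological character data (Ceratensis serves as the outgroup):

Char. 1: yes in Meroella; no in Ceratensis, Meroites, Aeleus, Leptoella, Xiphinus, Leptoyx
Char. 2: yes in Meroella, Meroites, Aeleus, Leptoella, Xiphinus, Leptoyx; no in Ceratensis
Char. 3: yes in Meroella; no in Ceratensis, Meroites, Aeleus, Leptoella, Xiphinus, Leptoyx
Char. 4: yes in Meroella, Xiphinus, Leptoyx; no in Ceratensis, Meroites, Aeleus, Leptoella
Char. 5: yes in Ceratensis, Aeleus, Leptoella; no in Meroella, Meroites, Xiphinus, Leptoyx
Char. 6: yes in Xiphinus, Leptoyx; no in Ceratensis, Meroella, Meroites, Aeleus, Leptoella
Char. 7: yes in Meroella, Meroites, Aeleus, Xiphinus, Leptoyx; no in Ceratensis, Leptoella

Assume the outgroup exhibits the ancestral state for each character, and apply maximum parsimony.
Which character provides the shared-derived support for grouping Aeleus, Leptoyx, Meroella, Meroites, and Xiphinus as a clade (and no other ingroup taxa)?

Character polarity is set by the outgroup: the derived state is whichever differs from the outgroup's state, so for Char. 5 the derived state is 'no', and for the remaining characters it is 'yes'.
Char. 1 (derived state 'yes') is unique to Meroella (autapomorphy; uninformative for grouping).
Char. 2 (derived state 'yes') is shared by all ingroup taxa — unites the whole ingroup.
Char. 3: derived state 'yes' in Meroella only — an autapomorphy, so it tells us nothing about relationships among taxa.
Char. 4: derived state 'yes' in Leptoyx, Meroella, and Xiphinus only — synapomorphy for {Leptoyx, Meroella, Xiphinus}.
Char. 5 (derived state 'no') is shared by Leptoyx, Meroella, Meroites, and Xiphinus — a synapomorphy uniting that clade.
Char. 6 (derived state 'yes') is shared by Leptoyx and Xiphinus — a synapomorphy uniting that clade.
Char. 7: derived state 'yes' in Aeleus, Leptoyx, Meroella, Meroites, and Xiphinus only — synapomorphy for {Aeleus, Leptoyx, Meroella, Meroites, Xiphinus}.
Most parsimonious ingroup topology: ((((Meroella,(Xiphinus,Leptoyx)),Meroites),Aeleus),Leptoella).
The clade {Aeleus, Leptoyx, Meroella, Meroites, Xiphinus} is supported by Char. 7: its derived state 'yes' occurs in exactly those taxa and in no other taxon (including the outgroup).

Char. 7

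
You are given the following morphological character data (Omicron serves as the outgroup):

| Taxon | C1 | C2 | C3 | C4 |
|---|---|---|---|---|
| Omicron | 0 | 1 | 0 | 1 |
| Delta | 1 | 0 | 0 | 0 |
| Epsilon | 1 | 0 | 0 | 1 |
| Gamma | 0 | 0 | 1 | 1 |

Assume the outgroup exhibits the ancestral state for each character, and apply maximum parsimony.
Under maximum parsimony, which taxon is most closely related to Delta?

Character polarity is set by the outgroup: the derived state is whichever differs from the outgroup's state, so for C2, C4 the derived state is '0', and for the remaining characters it is '1'.
C1 (derived state '1') is shared by Delta and Epsilon — a synapomorphy uniting that clade.
All ingroup taxa share the derived state '0' for C2; it defines the ingroup but does not resolve relationships within it.
C3: derived state '1' in Gamma only — an autapomorphy, so it tells us nothing about relationships among taxa.
C4: derived state '0' in Delta only — an autapomorphy, so it tells us nothing about relationships among taxa.
Most parsimonious ingroup topology: ((Delta,Epsilon),Gamma).
Delta and Epsilon form a cherry on this tree, so they are sister taxa.

Epsilon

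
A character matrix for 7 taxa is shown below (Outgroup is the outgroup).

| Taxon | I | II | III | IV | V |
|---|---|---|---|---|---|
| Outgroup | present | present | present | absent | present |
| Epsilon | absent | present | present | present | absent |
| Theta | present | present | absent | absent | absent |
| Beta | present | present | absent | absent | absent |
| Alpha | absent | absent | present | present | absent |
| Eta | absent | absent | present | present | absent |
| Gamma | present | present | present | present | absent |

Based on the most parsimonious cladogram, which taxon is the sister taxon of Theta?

Beta

Character polarity is set by the outgroup: the derived state is whichever differs from the outgroup's state, so for I, II, III, V the derived state is 'absent', and for the remaining characters it is 'present'.
I (derived state 'absent') is shared by Alpha, Epsilon, and Eta — a synapomorphy uniting that clade.
Only Alpha and Eta show the derived state 'absent' for II, supporting them as a clade.
Only Beta and Theta show the derived state 'absent' for III, supporting them as a clade.
IV (derived state 'present') is shared by Alpha, Epsilon, Eta, and Gamma — a synapomorphy uniting that clade.
All ingroup taxa share the derived state 'absent' for V; it defines the ingroup but does not resolve relationships within it.
Most parsimonious ingroup topology: (((Epsilon,(Alpha,Eta)),Gamma),(Theta,Beta)).
Theta and Beta form a cherry on this tree, so they are sister taxa.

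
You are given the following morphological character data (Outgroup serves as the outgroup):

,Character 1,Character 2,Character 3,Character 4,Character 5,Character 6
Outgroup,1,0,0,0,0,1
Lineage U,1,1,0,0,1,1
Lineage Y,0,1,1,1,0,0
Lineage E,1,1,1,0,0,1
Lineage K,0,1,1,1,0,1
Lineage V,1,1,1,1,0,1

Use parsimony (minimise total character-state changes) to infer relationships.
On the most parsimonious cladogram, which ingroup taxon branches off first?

Character polarity is set by the outgroup: the derived state is whichever differs from the outgroup's state, so for Character 1, Character 6 the derived state is '0', and for the remaining characters it is '1'.
Character 1 (derived state '0') is shared by Lineage K and Lineage Y — a synapomorphy uniting that clade.
All ingroup taxa share the derived state '1' for Character 2; it defines the ingroup but does not resolve relationships within it.
Only Lineage E, Lineage K, Lineage V, and Lineage Y show the derived state '1' for Character 3, supporting them as a clade.
Only Lineage K, Lineage V, and Lineage Y show the derived state '1' for Character 4, supporting them as a clade.
Character 5: derived state '1' in Lineage U only — an autapomorphy, so it tells us nothing about relationships among taxa.
Character 6 (derived state '0') is unique to Lineage Y (autapomorphy; uninformative for grouping).
Most parsimonious ingroup topology: (Lineage U,(((Lineage Y,Lineage K),Lineage V),Lineage E)).
Lineage U is sister to the clade containing all other ingroup taxa, so it is the earliest-diverging (most basal) ingroup lineage.

Lineage U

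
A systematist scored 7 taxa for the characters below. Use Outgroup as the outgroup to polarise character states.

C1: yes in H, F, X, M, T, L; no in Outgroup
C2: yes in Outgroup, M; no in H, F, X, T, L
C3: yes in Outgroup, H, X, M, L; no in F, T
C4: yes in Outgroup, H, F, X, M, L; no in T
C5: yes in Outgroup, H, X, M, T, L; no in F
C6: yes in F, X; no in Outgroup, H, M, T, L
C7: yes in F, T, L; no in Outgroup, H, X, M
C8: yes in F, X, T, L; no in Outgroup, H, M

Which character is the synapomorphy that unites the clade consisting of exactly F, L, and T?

C7

Character polarity is set by the outgroup: the derived state is whichever differs from the outgroup's state, so for C2, C3, C4, C5 the derived state is 'no', and for the remaining characters it is 'yes'.
C1 (derived state 'yes') is shared by all ingroup taxa — unites the whole ingroup.
C2: derived state 'no' in F, H, L, T, and X only — synapomorphy for {F, H, L, T, X}.
Only F and T show the derived state 'no' for C3, supporting them as a clade.
C4 (derived state 'no') is unique to T (autapomorphy; uninformative for grouping).
C5 (derived state 'no') is unique to F (autapomorphy; uninformative for grouping).
C6 (state 'yes') occurs in F and X but conflicts with the nesting implied by the other characters — most parsimoniously interpreted as homoplasy.
Only F, L, and T show the derived state 'yes' for C7, supporting them as a clade.
C8: derived state 'yes' in F, L, T, and X only — synapomorphy for {F, L, T, X}.
Most parsimonious ingroup topology: ((H,(((F,T),L),X)),M).
The clade {F, L, T} is supported by C7: its derived state 'yes' occurs in exactly those taxa and in no other taxon (including the outgroup).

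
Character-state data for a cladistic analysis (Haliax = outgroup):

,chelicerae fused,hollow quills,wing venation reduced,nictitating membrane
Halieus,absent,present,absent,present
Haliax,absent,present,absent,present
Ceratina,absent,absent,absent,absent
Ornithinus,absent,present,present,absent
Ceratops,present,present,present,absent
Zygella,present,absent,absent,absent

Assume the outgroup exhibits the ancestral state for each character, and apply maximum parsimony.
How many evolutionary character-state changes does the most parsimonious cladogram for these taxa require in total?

5

Character polarity is set by the outgroup: the derived state is whichever differs from the outgroup's state, so for hollow quills, nictitating membrane the derived state is 'absent', and for the remaining characters it is 'present'.
chelicerae fused groups Ceratops and Zygella, which is incompatible with the clades supported by the remaining characters; treating it as convergent (homoplasy) costs fewer steps than any alternative tree.
hollow quills (derived state 'absent') is shared by Ceratina and Zygella — a synapomorphy uniting that clade.
wing venation reduced: derived state 'present' in Ceratops and Ornithinus only — synapomorphy for {Ceratops, Ornithinus}.
Only Ceratina, Ceratops, Ornithinus, and Zygella show the derived state 'absent' for nictitating membrane, supporting them as a clade.
Most parsimonious ingroup topology: (Halieus,((Ceratops,Ornithinus),(Ceratina,Zygella))).
Changes per character on this tree: chelicerae fused: 2; hollow quills: 1; wing venation reduced: 1; nictitating membrane: 1.
Total = 5.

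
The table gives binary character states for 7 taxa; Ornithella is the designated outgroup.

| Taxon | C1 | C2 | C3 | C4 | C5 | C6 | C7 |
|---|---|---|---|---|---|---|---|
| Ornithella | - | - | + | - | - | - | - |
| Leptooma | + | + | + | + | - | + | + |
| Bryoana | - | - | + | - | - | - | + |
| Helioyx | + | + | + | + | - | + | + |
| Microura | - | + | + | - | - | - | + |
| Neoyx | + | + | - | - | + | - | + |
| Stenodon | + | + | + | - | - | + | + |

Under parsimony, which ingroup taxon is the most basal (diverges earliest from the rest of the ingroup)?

Character polarity is set by the outgroup: the derived state is whichever differs from the outgroup's state, so for C3 the derived state is '-', and for the remaining characters it is '+'.
Only Helioyx, Leptooma, Neoyx, and Stenodon show the derived state '+' for C1, supporting them as a clade.
Only Helioyx, Leptooma, Microura, Neoyx, and Stenodon show the derived state '+' for C2, supporting them as a clade.
C3 (derived state '-') is unique to Neoyx (autapomorphy; uninformative for grouping).
C4 (derived state '+') is shared by Helioyx and Leptooma — a synapomorphy uniting that clade.
C5 (derived state '+') is unique to Neoyx (autapomorphy; uninformative for grouping).
C6 (derived state '+') is shared by Helioyx, Leptooma, and Stenodon — a synapomorphy uniting that clade.
All ingroup taxa share the derived state '+' for C7; it defines the ingroup but does not resolve relationships within it.
Most parsimonious ingroup topology: (((((Leptooma,Helioyx),Stenodon),Neoyx),Microura),Bryoana).
Bryoana is sister to the clade containing all other ingroup taxa, so it is the earliest-diverging (most basal) ingroup lineage.

Bryoana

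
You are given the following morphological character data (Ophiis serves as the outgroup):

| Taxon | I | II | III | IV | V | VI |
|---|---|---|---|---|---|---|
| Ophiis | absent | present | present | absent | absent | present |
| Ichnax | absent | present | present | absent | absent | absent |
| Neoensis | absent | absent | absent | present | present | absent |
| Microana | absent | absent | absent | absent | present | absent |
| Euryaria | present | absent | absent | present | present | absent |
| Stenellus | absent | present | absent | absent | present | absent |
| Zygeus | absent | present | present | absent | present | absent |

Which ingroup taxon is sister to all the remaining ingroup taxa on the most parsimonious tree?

Character polarity is set by the outgroup: the derived state is whichever differs from the outgroup's state, so for II, III, VI the derived state is 'absent', and for the remaining characters it is 'present'.
I (derived state 'present') is unique to Euryaria (autapomorphy; uninformative for grouping).
II (derived state 'absent') is shared by Euryaria, Microana, and Neoensis — a synapomorphy uniting that clade.
III (derived state 'absent') is shared by Euryaria, Microana, Neoensis, and Stenellus — a synapomorphy uniting that clade.
IV: derived state 'present' in Euryaria and Neoensis only — synapomorphy for {Euryaria, Neoensis}.
Only Euryaria, Microana, Neoensis, Stenellus, and Zygeus show the derived state 'present' for V, supporting them as a clade.
VI (derived state 'absent') is shared by all ingroup taxa — unites the whole ingroup.
Most parsimonious ingroup topology: ((((Microana,(Euryaria,Neoensis)),Stenellus),Zygeus),Ichnax).
Ichnax is sister to the clade containing all other ingroup taxa, so it is the earliest-diverging (most basal) ingroup lineage.

Ichnax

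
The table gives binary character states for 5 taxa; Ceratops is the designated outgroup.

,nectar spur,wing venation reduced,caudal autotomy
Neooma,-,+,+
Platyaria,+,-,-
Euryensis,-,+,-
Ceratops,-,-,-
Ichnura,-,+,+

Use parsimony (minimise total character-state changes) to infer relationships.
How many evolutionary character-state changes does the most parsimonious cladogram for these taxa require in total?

The outgroup has state '-' for every character, so '+' is the derived state throughout.
nectar spur (derived state '+') is unique to Platyaria (autapomorphy; uninformative for grouping).
wing venation reduced: derived state '+' in Euryensis, Ichnura, and Neooma only — synapomorphy for {Euryensis, Ichnura, Neooma}.
caudal autotomy (derived state '+') is shared by Ichnura and Neooma — a synapomorphy uniting that clade.
Most parsimonious ingroup topology: ((Euryensis,(Neooma,Ichnura)),Platyaria).
Changes per character on this tree: nectar spur: 1; wing venation reduced: 1; caudal autotomy: 1.
Total = 3.

3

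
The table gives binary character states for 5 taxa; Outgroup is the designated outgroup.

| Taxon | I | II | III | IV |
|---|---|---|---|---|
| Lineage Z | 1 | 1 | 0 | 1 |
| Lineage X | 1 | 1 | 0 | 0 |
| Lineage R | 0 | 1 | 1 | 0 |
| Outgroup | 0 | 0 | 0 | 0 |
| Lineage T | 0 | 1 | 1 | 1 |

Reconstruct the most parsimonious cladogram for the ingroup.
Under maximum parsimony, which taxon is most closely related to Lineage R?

Lineage T

The outgroup has state '0' for every character, so '1' is the derived state throughout.
I: derived state '1' in Lineage X and Lineage Z only — synapomorphy for {Lineage X, Lineage Z}.
II (derived state '1') is shared by all ingroup taxa — unites the whole ingroup.
Only Lineage R and Lineage T show the derived state '1' for III, supporting them as a clade.
IV groups Lineage T and Lineage Z, which is incompatible with the clades supported by the remaining characters; treating it as convergent (homoplasy) costs fewer steps than any alternative tree.
Most parsimonious ingroup topology: ((Lineage R,Lineage T),(Lineage X,Lineage Z)).
Lineage R and Lineage T form a cherry on this tree, so they are sister taxa.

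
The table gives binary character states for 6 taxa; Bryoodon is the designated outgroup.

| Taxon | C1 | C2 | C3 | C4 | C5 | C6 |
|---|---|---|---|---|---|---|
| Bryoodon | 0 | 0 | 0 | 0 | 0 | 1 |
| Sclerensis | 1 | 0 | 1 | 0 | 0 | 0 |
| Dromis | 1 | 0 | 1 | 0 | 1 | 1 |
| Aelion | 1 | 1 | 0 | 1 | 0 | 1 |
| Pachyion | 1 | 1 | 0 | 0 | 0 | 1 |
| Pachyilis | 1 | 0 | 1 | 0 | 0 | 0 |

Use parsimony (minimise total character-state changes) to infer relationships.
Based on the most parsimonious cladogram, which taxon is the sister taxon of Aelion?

Character polarity is set by the outgroup: the derived state is whichever differs from the outgroup's state, so for C6 the derived state is '0', and for the remaining characters it is '1'.
All ingroup taxa share the derived state '1' for C1; it defines the ingroup but does not resolve relationships within it.
C2 (derived state '1') is shared by Aelion and Pachyion — a synapomorphy uniting that clade.
C3 (derived state '1') is shared by Dromis, Pachyilis, and Sclerensis — a synapomorphy uniting that clade.
C4: derived state '1' in Aelion only — an autapomorphy, so it tells us nothing about relationships among taxa.
C5: derived state '1' in Dromis only — an autapomorphy, so it tells us nothing about relationships among taxa.
C6: derived state '0' in Pachyilis and Sclerensis only — synapomorphy for {Pachyilis, Sclerensis}.
Most parsimonious ingroup topology: (((Sclerensis,Pachyilis),Dromis),(Aelion,Pachyion)).
Aelion and Pachyion form a cherry on this tree, so they are sister taxa.

Pachyion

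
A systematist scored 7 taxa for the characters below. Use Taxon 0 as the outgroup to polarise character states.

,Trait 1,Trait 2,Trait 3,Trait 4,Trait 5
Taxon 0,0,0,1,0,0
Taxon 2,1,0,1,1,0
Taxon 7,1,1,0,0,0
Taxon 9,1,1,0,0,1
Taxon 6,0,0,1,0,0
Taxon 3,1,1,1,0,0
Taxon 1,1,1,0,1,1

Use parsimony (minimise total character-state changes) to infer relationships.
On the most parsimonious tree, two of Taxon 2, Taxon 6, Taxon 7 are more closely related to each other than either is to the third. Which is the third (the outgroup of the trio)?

Character polarity is set by the outgroup: the derived state is whichever differs from the outgroup's state, so for Trait 3 the derived state is '0', and for the remaining characters it is '1'.
Trait 1 (derived state '1') is shared by Taxon 1, Taxon 2, Taxon 3, Taxon 7, and Taxon 9 — a synapomorphy uniting that clade.
Only Taxon 1, Taxon 3, Taxon 7, and Taxon 9 show the derived state '1' for Trait 2, supporting them as a clade.
Trait 3: derived state '0' in Taxon 1, Taxon 7, and Taxon 9 only — synapomorphy for {Taxon 1, Taxon 7, Taxon 9}.
Trait 4 groups Taxon 1 and Taxon 2, which is incompatible with the clades supported by the remaining characters; treating it as convergent (homoplasy) costs fewer steps than any alternative tree.
Trait 5: derived state '1' in Taxon 1 and Taxon 9 only — synapomorphy for {Taxon 1, Taxon 9}.
Most parsimonious ingroup topology: ((Taxon 2,((Taxon 7,(Taxon 9,Taxon 1)),Taxon 3)),Taxon 6).
Taxon 2 and Taxon 7 share a more recent common ancestor with each other than either does with Taxon 6, so Taxon 6 is the least closely related of the three.

Taxon 6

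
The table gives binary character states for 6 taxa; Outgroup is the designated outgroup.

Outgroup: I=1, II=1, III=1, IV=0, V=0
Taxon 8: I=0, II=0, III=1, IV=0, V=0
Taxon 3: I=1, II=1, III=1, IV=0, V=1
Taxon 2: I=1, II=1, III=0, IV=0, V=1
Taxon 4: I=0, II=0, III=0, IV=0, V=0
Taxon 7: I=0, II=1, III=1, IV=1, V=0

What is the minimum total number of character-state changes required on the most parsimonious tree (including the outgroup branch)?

Character polarity is set by the outgroup: the derived state is whichever differs from the outgroup's state, so for I, II, III the derived state is '0', and for the remaining characters it is '1'.
Only Taxon 4, Taxon 7, and Taxon 8 show the derived state '0' for I, supporting them as a clade.
II: derived state '0' in Taxon 4 and Taxon 8 only — synapomorphy for {Taxon 4, Taxon 8}.
III groups Taxon 2 and Taxon 4, which is incompatible with the clades supported by the remaining characters; treating it as convergent (homoplasy) costs fewer steps than any alternative tree.
IV (derived state '1') is unique to Taxon 7 (autapomorphy; uninformative for grouping).
V: derived state '1' in Taxon 2 and Taxon 3 only — synapomorphy for {Taxon 2, Taxon 3}.
Most parsimonious ingroup topology: (((Taxon 8,Taxon 4),Taxon 7),(Taxon 3,Taxon 2)).
Changes per character on this tree: I: 1; II: 1; III: 2; IV: 1; V: 1.
Total = 6.

6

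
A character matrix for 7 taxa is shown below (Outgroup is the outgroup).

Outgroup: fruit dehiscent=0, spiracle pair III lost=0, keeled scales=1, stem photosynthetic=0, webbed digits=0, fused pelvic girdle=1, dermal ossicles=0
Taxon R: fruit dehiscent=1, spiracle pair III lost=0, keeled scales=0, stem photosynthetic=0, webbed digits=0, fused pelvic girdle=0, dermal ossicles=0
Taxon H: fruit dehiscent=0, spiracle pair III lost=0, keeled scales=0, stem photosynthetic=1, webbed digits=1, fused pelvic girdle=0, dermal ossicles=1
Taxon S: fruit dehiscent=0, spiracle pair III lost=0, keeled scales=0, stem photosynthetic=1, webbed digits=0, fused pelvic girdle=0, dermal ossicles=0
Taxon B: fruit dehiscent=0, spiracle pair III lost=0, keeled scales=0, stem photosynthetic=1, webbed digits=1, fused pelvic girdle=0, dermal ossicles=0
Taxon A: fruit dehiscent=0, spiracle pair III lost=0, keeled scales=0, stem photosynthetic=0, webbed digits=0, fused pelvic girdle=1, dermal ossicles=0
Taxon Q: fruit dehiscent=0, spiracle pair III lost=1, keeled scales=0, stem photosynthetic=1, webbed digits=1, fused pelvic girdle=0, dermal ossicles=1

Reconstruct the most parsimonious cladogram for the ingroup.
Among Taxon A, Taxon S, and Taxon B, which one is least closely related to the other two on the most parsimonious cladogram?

Taxon A

Character polarity is set by the outgroup: the derived state is whichever differs from the outgroup's state, so for keeled scales, fused pelvic girdle the derived state is '0', and for the remaining characters it is '1'.
fruit dehiscent: derived state '1' in Taxon R only — an autapomorphy, so it tells us nothing about relationships among taxa.
spiracle pair III lost (derived state '1') is unique to Taxon Q (autapomorphy; uninformative for grouping).
All ingroup taxa share the derived state '0' for keeled scales; it defines the ingroup but does not resolve relationships within it.
stem photosynthetic: derived state '1' in Taxon B, Taxon H, Taxon Q, and Taxon S only — synapomorphy for {Taxon B, Taxon H, Taxon Q, Taxon S}.
webbed digits (derived state '1') is shared by Taxon B, Taxon H, and Taxon Q — a synapomorphy uniting that clade.
fused pelvic girdle: derived state '0' in Taxon B, Taxon H, Taxon Q, Taxon R, and Taxon S only — synapomorphy for {Taxon B, Taxon H, Taxon Q, Taxon R, Taxon S}.
dermal ossicles (derived state '1') is shared by Taxon H and Taxon Q — a synapomorphy uniting that clade.
Most parsimonious ingroup topology: ((Taxon R,(((Taxon H,Taxon Q),Taxon B),Taxon S)),Taxon A).
Taxon S and Taxon B share a more recent common ancestor with each other than either does with Taxon A, so Taxon A is the least closely related of the three.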